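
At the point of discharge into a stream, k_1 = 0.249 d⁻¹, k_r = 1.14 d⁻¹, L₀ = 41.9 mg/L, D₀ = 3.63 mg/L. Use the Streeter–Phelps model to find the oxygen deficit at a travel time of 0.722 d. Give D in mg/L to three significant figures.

k_1 L₀/(k_r−k_1) = 0.249×41.9/(1.14−0.249) = 10.43/0.8910 = 11.71 mg/L.
e^(−k_1 t) = e^(−0.249×0.7220) = 0.8355; e^(−k_r t) = e^(−1.14×0.7220) = 0.4391.
D = 11.71 × (0.8355 − 0.4391) + 3.63 × 0.4391 = 4.641 + 1.594 = 6.235 mg/L.

D ≈ 6.24 mg/L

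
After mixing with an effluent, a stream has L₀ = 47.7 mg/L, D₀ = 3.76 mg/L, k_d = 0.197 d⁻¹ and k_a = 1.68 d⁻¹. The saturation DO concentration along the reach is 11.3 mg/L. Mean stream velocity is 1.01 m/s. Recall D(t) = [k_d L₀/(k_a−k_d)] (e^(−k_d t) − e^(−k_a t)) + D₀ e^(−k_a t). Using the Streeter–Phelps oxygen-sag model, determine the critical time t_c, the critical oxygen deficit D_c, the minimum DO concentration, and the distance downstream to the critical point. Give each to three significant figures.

t_c = [1/(k_a−k_d)] ln[(k_a/k_d)(1 − D₀(k_a−k_d)/(k_d L₀))]
= [1/(1.68−0.197)] ln[(1.68/0.197)(1 − 3.76×1.483/(0.197×47.7))]
= (1/1.483) ln[8.528 × 0.4066] = 0.6743 × ln(3.467) = 0.6743 × 1.243 = 0.8385 d.
D_c = (k_d/k_a) L₀ e^(−k_d t_c) = (0.197/1.68) × 47.7 × e^(−0.197×0.8385) = 0.1173 × 47.7 × 0.8477 = 4.742 mg/L.
Minimum DO = C_s − D_c = 11.3 − 4.742 = 6.558 mg/L.
x_c = v t_c = 1.01 m/s × 0.8385 d × 86400 s/d = 73170 m ≈ 73.2 km.

t_c ≈ 0.838 d; D_c ≈ 4.74 mg/L; min DO ≈ 6.56 mg/L; x_c ≈ 73.2 km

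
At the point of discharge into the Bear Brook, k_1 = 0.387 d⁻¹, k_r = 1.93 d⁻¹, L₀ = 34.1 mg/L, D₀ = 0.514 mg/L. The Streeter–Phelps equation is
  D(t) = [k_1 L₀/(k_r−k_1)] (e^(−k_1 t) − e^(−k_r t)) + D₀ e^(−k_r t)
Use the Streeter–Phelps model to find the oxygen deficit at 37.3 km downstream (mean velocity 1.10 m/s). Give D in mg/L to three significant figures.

Travel time t = x/v = 37.3 km / (1.10 m/s) = 37300 m / 1.10 m/s = 33910 s = 0.3925 d.
k_1 L₀/(k_r−k_1) = 0.387×34.1/(1.93−0.387) = 13.20/1.543 = 8.553 mg/L.
e^(−k_1 t) = e^(−0.387×0.3925) = 0.8591; e^(−k_r t) = e^(−1.93×0.3925) = 0.4689.
D = 8.553 × (0.8591 − 0.4689) + 0.514 × 0.4689 = 3.338 + 0.2410 = 3.578 mg/L.

D ≈ 3.58 mg/L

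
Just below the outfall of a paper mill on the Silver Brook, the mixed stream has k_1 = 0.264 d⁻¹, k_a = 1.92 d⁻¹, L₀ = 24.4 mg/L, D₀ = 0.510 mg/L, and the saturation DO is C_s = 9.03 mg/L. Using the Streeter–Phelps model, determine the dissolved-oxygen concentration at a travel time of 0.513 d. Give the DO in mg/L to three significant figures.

DO ≈ 6.90 mg/L

k_1 L₀/(k_a−k_1) = 0.264×24.4/(1.92−0.264) = 6.442/1.656 = 3.890 mg/L.
e^(−k_1 t) = e^(−0.264×0.5130) = 0.8733; e^(−k_a t) = e^(−1.92×0.5130) = 0.3735.
D = 3.890 × (0.8733 − 0.3735) + 0.510 × 0.3735 = 1.944 + 0.1905 = 2.135 mg/L.
DO = C_s − D = 9.03 − 2.135 = 6.895 mg/L.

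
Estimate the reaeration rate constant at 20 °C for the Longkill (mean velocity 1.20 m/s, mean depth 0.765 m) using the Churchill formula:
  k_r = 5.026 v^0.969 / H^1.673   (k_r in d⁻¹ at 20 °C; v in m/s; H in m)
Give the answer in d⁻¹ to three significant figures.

k_r ≈ 9.39 d⁻¹

k_r = 5.026 × 1.20^0.969 / 0.765^1.673 = 5.026 × 1.193 / 0.6388 = 9.388 d⁻¹.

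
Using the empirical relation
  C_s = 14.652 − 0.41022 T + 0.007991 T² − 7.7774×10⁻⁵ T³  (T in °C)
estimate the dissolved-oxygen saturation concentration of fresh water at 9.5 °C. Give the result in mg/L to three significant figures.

C_s = 14.652 − 0.41022×9.5 + 0.007991×9.5² − 7.7774×10⁻⁵×9.5³ = 11.41 mg/L.

C_s ≈ 11.4 mg/L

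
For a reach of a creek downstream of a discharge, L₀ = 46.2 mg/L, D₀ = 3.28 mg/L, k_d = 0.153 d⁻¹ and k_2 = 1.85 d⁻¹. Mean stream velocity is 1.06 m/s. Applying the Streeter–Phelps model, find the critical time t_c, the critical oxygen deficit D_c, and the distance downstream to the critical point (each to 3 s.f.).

t_c ≈ 0.556 d; D_c ≈ 3.51 mg/L; x_c ≈ 50.9 km

With k_2/k_d = 12.09 and 1 − D₀(k_2−k_d)/(k_d L₀) = 0.2126,
t_c = ln(12.09 × 0.2126) / (1.85 − 0.153) = ln(2.570) / 1.697 = 0.9439/1.697 = 0.5562 d.
D_c = (k_d/k_2) L₀ e^(−k_d t_c) = (0.153/1.85) × 46.2 × e^(−0.153×0.5562) = 0.08270 × 46.2 × 0.9184 = 3.509 mg/L.
x_c = v t_c = 1.06 m/s × 0.5562 d × 86400 s/d = 50940 m ≈ 50.9 km.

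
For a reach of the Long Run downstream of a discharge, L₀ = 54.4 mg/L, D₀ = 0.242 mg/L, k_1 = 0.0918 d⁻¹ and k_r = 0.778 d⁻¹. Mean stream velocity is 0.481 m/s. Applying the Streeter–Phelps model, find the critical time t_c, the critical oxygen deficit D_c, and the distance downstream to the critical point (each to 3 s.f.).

t_c = [1/(k_r−k_1)] ln[(k_r/k_1)(1 − D₀(k_r−k_1)/(k_1 L₀))]
= [1/(0.778−0.0918)] ln[(0.778/0.0918)(1 − 0.242×0.6862/(0.0918×54.4))]
= (1/0.6862) ln[8.475 × 0.9667] = 1.457 × ln(8.193) = 1.457 × 2.103 = 3.065 d.
D_c = (k_1/k_r) L₀ e^(−k_1 t_c) = (0.0918/0.778) × 54.4 × e^(−0.0918×3.065) = 0.1180 × 54.4 × 0.7547 = 4.845 mg/L.
x_c = v t_c = 0.481 m/s × 3.065 d × 86400 s/d = 127400 m ≈ 127 km.

t_c ≈ 3.07 d; D_c ≈ 4.84 mg/L; x_c ≈ 127 km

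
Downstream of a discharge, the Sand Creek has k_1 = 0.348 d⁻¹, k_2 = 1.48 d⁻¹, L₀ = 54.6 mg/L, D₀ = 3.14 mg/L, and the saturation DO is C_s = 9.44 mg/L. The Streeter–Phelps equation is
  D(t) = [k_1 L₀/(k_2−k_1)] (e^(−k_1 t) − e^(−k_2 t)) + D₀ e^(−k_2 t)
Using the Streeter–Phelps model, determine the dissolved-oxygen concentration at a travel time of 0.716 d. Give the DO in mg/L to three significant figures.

k_1 L₀/(k_2−k_1) = 0.348×54.6/(1.48−0.348) = 19.00/1.132 = 16.79 mg/L.
e^(−k_1 t) = e^(−0.348×0.7160) = 0.7794; e^(−k_2 t) = e^(−1.48×0.7160) = 0.3466.
D = 16.79 × (0.7794 − 0.3466) + 3.14 × 0.3466 = 7.266 + 1.088 = 8.354 mg/L.
DO = C_s − D = 9.44 − 8.354 = 1.086 mg/L.

DO ≈ 1.09 mg/L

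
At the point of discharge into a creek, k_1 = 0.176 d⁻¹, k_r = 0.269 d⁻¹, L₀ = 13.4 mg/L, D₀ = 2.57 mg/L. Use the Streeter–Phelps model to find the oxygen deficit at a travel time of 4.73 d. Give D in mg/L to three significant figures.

D ≈ 4.65 mg/L

k_1 L₀/(k_r−k_1) = 0.176×13.4/(0.269−0.176) = 2.358/0.09300 = 25.36 mg/L.
e^(−k_1 t) = e^(−0.176×4.730) = 0.4350; e^(−k_r t) = e^(−0.269×4.730) = 0.2802.
D = 25.36 × (0.4350 − 0.2802) + 2.57 × 0.2802 = 3.926 + 0.7200 = 4.646 mg/L.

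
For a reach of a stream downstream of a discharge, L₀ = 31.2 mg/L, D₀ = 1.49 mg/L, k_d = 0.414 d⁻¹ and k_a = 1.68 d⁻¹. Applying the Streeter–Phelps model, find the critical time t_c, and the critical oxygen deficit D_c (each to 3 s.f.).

t_c ≈ 0.982 d; D_c ≈ 5.12 mg/L

t_c = [1/(k_a−k_d)] ln[(k_a/k_d)(1 − D₀(k_a−k_d)/(k_d L₀))]
= [1/(1.68−0.414)] ln[(1.68/0.414)(1 − 1.49×1.266/(0.414×31.2))]
= (1/1.266) ln[4.058 × 0.8540] = 0.7899 × ln(3.465) = 0.7899 × 1.243 = 0.9817 d.
D_c = (k_d/k_a) L₀ e^(−k_d t_c) = (0.414/1.68) × 31.2 × e^(−0.414×0.9817) = 0.2464 × 31.2 × 0.6660 = 5.121 mg/L.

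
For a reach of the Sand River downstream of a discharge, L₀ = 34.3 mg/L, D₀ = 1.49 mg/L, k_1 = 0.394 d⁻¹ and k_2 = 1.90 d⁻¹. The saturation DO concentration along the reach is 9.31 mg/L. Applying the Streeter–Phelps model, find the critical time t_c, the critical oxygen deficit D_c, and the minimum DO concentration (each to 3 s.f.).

With k_2/k_1 = 4.822 and 1 − D₀(k_2−k_1)/(k_1 L₀) = 0.8340,
t_c = ln(4.822 × 0.8340) / (1.90 − 0.394) = ln(4.022) / 1.506 = 1.392/1.506 = 0.9241 d.
D_c = (k_1/k_2) L₀ e^(−k_1 t_c) = (0.394/1.90) × 34.3 × e^(−0.394×0.9241) = 0.2074 × 34.3 × 0.6948 = 4.942 mg/L.
Minimum DO = C_s − D_c = 9.31 − 4.942 = 4.368 mg/L.

t_c ≈ 0.924 d; D_c ≈ 4.94 mg/L; min DO ≈ 4.37 mg/L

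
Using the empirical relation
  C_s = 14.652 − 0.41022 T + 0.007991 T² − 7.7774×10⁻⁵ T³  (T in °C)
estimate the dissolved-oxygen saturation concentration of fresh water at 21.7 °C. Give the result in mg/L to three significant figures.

C_s ≈ 8.72 mg/L

C_s = 14.652 − 0.41022×21.7 + 0.007991×21.7² − 7.7774×10⁻⁵×21.7³ = 8.718 mg/L.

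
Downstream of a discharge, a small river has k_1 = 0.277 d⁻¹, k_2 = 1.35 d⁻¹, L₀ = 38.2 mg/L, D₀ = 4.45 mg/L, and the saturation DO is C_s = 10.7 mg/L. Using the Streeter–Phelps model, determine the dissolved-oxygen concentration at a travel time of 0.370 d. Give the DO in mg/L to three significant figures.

DO ≈ 5.08 mg/L

k_1 L₀/(k_2−k_1) = 0.277×38.2/(1.35−0.277) = 10.58/1.073 = 9.862 mg/L.
e^(−k_1 t) = e^(−0.277×0.3700) = 0.9026; e^(−k_2 t) = e^(−1.35×0.3700) = 0.6068.
D = 9.862 × (0.9026 − 0.6068) + 4.45 × 0.6068 = 2.917 + 2.700 = 5.617 mg/L.
DO = C_s − D = 10.7 − 5.617 = 5.083 mg/L.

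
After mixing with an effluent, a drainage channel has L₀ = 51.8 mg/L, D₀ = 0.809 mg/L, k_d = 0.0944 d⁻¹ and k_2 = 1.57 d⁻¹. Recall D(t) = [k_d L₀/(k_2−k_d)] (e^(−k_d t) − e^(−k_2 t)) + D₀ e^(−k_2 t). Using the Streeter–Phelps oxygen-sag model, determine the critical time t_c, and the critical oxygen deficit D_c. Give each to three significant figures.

At the critical point dD/dt = 0, so k_d L₀ e^(−k_d t) = k_2 D. Substituting D(t) from the Streeter–Phelps equation and solving for t gives
t_c = ln[(k_2/k_d)(1 − D₀(k_2−k_d)/(k_d L₀))] / (k_2−k_d).
Here k_2−k_d = 1.476 d⁻¹ and 1 − D₀(k_2−k_d)/(k_d L₀) = 1 − 0.809×1.476/(0.0944×51.8) = 0.7559, so
t_c = ln(16.63 × 0.7559) / 1.476 = 2.531 / 1.476 = 1.716 d.
D_c = (k_d/k_2) L₀ e^(−k_d t_c) = (0.0944/1.57) × 51.8 × e^(−0.0944×1.716) = 0.06013 × 51.8 × 0.8505 = 2.649 mg/L.

t_c ≈ 1.72 d; D_c ≈ 2.65 mg/L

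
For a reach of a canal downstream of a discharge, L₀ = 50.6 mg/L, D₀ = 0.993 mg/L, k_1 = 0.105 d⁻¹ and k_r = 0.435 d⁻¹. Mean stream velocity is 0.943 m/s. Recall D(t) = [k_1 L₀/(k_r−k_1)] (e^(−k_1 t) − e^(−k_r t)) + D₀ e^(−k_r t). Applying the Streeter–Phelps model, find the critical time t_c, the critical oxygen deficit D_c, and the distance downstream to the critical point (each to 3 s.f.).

With k_r/k_1 = 4.143 and 1 − D₀(k_r−k_1)/(k_1 L₀) = 0.9383,
t_c = ln(4.143 × 0.9383) / (0.435 − 0.105) = ln(3.887) / 0.3300 = 1.358/0.3300 = 4.114 d.
D_c = (k_1/k_r) L₀ e^(−k_1 t_c) = (0.105/0.435) × 50.6 × e^(−0.105×4.114) = 0.2414 × 50.6 × 0.6492 = 7.929 mg/L.
x_c = v t_c = 0.943 m/s × 4.114 d × 86400 s/d = 335200 m ≈ 335 km.

t_c ≈ 4.11 d; D_c ≈ 7.93 mg/L; x_c ≈ 335 km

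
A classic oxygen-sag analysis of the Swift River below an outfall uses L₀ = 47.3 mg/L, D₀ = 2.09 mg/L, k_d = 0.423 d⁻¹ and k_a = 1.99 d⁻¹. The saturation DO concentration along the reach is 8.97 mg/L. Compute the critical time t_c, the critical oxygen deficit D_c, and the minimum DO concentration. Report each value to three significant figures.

t_c ≈ 0.874 d; D_c ≈ 6.95 mg/L; min DO ≈ 2.02 mg/L

With k_a/k_d = 4.704 and 1 − D₀(k_a−k_d)/(k_d L₀) = 0.8363,
t_c = ln(4.704 × 0.8363) / (1.99 − 0.423) = ln(3.934) / 1.567 = 1.370/1.567 = 0.8741 d.
D_c = (k_d/k_a) L₀ e^(−k_d t_c) = (0.423/1.99) × 47.3 × e^(−0.423×0.8741) = 0.2126 × 47.3 × 0.6909 = 6.946 mg/L.
Minimum DO = C_s − D_c = 8.97 − 6.946 = 2.024 mg/L.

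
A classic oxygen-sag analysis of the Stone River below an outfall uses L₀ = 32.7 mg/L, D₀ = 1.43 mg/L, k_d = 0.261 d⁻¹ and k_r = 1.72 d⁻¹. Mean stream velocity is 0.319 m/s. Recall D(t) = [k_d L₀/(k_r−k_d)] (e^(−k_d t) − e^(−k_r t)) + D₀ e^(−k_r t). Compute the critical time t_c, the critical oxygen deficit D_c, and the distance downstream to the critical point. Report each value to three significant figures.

t_c ≈ 1.10 d; D_c ≈ 3.72 mg/L; x_c ≈ 30.3 km

With k_r/k_d = 6.590 and 1 − D₀(k_r−k_d)/(k_d L₀) = 0.7555,
t_c = ln(6.590 × 0.7555) / (1.72 − 0.261) = ln(4.979) / 1.459 = 1.605/1.459 = 1.100 d.
L(t_c) = L₀ e^(−k_d t_c) = 32.7 × 0.7504 = 24.54 mg/L, and at the critical point k_r D_c = k_d L, so D_c = (0.261/1.72) × 24.54 = 3.723 mg/L.
x_c = v t_c = 0.319 m/s × 1.100 d × 86400 s/d = 30320 m ≈ 30.3 km.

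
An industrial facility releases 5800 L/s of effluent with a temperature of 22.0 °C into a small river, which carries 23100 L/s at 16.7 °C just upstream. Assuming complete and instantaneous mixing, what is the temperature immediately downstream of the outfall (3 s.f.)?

17.8 °C

Flow-weighted mixing: C = (Q_r C_r + Q_w C_w)/(Q_r + Q_w)
= (23100×16.7 + 5800×22.0)/(23100 + 5800) = 513400/28900 = 17.76 °C.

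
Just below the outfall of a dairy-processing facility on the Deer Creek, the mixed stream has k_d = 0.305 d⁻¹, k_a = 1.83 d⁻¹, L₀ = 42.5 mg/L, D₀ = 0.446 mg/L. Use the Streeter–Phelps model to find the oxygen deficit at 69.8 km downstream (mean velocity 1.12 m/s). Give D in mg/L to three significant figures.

D ≈ 4.67 mg/L

Travel time t = x/v = 69.8 km / (1.12 m/s) = 69800 m / 1.12 m/s = 62320 s = 0.7213 d.
k_d L₀/(k_a−k_d) = 0.305×42.5/(1.83−0.305) = 12.96/1.525 = 8.500 mg/L.
e^(−k_d t) = e^(−0.305×0.7213) = 0.8025; e^(−k_a t) = e^(−1.83×0.7213) = 0.2671.
D = 8.500 × (0.8025 − 0.2671) + 0.446 × 0.2671 = 4.551 + 0.1191 = 4.670 mg/L.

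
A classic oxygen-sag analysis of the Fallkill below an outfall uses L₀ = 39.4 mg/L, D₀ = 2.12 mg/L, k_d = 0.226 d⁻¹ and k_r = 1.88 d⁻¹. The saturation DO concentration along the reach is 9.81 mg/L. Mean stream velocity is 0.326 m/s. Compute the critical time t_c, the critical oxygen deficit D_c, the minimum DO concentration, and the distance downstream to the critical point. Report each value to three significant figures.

t_c ≈ 0.978 d; D_c ≈ 3.80 mg/L; min DO ≈ 6.01 mg/L; x_c ≈ 27.6 km

With k_r/k_d = 8.319 and 1 − D₀(k_r−k_d)/(k_d L₀) = 0.6062,
t_c = ln(8.319 × 0.6062) / (1.88 − 0.226) = ln(5.043) / 1.654 = 1.618/1.654 = 0.9782 d.
D_c = (k_d/k_r) L₀ e^(−k_d t_c) = (0.226/1.88) × 39.4 × e^(−0.226×0.9782) = 0.1202 × 39.4 × 0.8017 = 3.797 mg/L.
Minimum DO = C_s − D_c = 9.81 − 3.797 = 6.013 mg/L.
x_c = v t_c = 0.326 m/s × 0.9782 d × 86400 s/d = 27550 m ≈ 27.6 km.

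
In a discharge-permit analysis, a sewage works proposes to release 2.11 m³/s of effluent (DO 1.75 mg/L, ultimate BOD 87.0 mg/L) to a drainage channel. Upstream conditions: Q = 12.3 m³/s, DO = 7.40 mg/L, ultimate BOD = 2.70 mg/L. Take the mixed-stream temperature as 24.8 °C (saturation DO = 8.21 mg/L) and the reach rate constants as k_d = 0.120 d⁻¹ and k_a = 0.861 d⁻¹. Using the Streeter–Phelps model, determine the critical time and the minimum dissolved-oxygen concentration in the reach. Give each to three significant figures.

Mixed DO = (12.3×7.40 + 2.11×1.75)/(12.3+2.11) = 94.71/14.41 = 6.573 mg/L.
Mixed L₀ = (12.3×2.70 + 2.11×87.0)/(14.41) = 216.8/14.41 = 15.04 mg/L.
Initial deficit D₀ = C_s − DO₀ = 8.21 − 6.573 = 1.637 mg/L.
t_c = (1/0.7410) ln[(0.861/0.120)(1 − 1.637×0.7410/(0.120×15.04))] = 1.350 × ln(2.353) = 1.155 d.
D_c = (0.120/0.861) × 15.04 × e^(−0.120×1.155) = 0.1394 × 15.04 × 0.8706 = 1.825 mg/L.
Minimum DO = 8.21 − 1.825 = 6.385 mg/L.

t_c ≈ 1.15 d; minimum DO ≈ 6.38 mg/L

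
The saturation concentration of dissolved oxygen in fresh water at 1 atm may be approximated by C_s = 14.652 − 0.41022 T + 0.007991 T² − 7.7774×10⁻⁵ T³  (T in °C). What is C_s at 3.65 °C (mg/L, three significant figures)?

C_s = 14.652 − 0.41022×3.65 + 0.007991×3.65² − 7.7774×10⁻⁵×3.65³ = 13.26 mg/L.

C_s ≈ 13.3 mg/L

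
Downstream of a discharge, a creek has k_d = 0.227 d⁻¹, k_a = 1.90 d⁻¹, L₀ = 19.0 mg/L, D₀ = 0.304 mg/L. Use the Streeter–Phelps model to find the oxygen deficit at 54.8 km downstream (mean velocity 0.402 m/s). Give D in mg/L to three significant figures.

Travel time t = x/v = 54.8 km / (0.402 m/s) = 54800 m / 0.402 m/s = 136300 s = 1.578 d.
k_d L₀/(k_a−k_d) = 0.227×19.0/(1.90−0.227) = 4.313/1.673 = 2.578 mg/L.
e^(−k_d t) = e^(−0.227×1.578) = 0.6990; e^(−k_a t) = e^(−1.90×1.578) = 0.04990.
D = 2.578 × (0.6990 − 0.04990) + 0.304 × 0.04990 = 1.673 + 0.01517 = 1.688 mg/L.

D ≈ 1.69 mg/L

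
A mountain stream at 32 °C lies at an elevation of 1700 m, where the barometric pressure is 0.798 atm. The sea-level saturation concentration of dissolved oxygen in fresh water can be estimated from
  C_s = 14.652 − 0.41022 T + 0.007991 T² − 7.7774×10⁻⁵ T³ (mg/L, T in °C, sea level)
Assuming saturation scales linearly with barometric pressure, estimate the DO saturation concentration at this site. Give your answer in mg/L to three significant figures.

At sea level: C_s = 14.652 − 0.41022×32 + 0.007991×32² − 7.7774×10⁻⁵×32³ = 7.159 mg/L.
Pressure correction: C_s' = 7.159 × 0.798 = 5.713 mg/L.

C_s ≈ 5.71 mg/L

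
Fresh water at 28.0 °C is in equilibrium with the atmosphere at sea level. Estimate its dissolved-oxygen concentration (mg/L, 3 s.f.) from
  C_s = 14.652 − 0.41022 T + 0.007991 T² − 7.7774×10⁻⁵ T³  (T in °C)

C_s ≈ 7.72 mg/L

C_s = 14.652 − 0.41022×28.0 + 0.007991×28.0² − 7.7774×10⁻⁵×28.0³ = 7.723 mg/L.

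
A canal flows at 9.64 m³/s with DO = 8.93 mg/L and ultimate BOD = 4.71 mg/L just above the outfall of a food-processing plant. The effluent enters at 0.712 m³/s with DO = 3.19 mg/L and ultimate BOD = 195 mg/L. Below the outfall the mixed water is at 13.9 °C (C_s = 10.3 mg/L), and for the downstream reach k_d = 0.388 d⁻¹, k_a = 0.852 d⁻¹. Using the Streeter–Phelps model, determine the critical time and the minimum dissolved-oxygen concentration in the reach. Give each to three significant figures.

Mixed DO = (9.64×8.93 + 0.712×3.19)/(9.64+0.712) = 88.36/10.35 = 8.535 mg/L.
Mixed L₀ = (9.64×4.71 + 0.712×195)/(10.35) = 184.2/10.35 = 17.80 mg/L.
Initial deficit D₀ = C_s − DO₀ = 10.3 − 8.535 = 1.765 mg/L.
t_c = (1/0.4640) ln[(0.852/0.388)(1 − 1.765×0.4640/(0.388×17.80))] = 2.155 × ln(1.935) = 1.423 d.
D_c = (0.388/0.852) × 17.80 × e^(−0.388×1.423) = 0.4554 × 17.80 × 0.5757 = 4.666 mg/L.
Minimum DO = 10.3 − 4.666 = 5.634 mg/L.

t_c ≈ 1.42 d; minimum DO ≈ 5.63 mg/L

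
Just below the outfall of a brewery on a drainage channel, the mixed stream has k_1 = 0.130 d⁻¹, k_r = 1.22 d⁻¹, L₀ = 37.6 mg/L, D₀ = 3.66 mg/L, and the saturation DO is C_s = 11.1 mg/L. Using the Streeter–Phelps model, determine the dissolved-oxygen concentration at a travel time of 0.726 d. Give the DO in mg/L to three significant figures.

DO ≈ 7.36 mg/L

k_1 L₀/(k_r−k_1) = 0.130×37.6/(1.22−0.130) = 4.888/1.090 = 4.484 mg/L.
e^(−k_1 t) = e^(−0.130×0.7260) = 0.9099; e^(−k_r t) = e^(−1.22×0.7260) = 0.4124.
D = 4.484 × (0.9099 − 0.4124) + 3.66 × 0.4124 = 2.231 + 1.509 = 3.741 mg/L.
DO = C_s − D = 11.1 − 3.741 = 7.359 mg/L.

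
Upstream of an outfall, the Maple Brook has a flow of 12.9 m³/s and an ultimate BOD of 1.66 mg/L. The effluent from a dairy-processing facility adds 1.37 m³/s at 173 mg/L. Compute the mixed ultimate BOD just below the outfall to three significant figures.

18.1 mg/L

Flow-weighted mixing: C = (Q_r C_r + Q_w C_w)/(Q_r + Q_w)
= (12.9×1.66 + 1.37×173)/(12.9 + 1.37) = 258.4/14.27 = 18.11 mg/L.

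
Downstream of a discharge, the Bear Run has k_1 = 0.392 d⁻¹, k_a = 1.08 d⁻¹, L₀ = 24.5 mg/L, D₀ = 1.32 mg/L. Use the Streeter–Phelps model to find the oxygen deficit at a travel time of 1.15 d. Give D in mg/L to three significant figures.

D ≈ 5.24 mg/L

k_1 L₀/(k_a−k_1) = 0.392×24.5/(1.08−0.392) = 9.604/0.6880 = 13.96 mg/L.
e^(−k_1 t) = e^(−0.392×1.150) = 0.6371; e^(−k_a t) = e^(−1.08×1.150) = 0.2888.
D = 13.96 × (0.6371 − 0.2888) + 1.32 × 0.2888 = 4.862 + 0.3812 = 5.243 mg/L.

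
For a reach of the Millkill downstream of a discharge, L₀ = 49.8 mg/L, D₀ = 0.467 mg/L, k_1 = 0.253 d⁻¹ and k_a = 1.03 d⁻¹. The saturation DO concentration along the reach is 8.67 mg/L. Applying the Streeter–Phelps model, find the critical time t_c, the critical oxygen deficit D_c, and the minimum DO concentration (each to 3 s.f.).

With k_a/k_1 = 4.071 and 1 − D₀(k_a−k_1)/(k_1 L₀) = 0.9712,
t_c = ln(4.071 × 0.9712) / (1.03 − 0.253) = ln(3.954) / 0.7770 = 1.375/0.7770 = 1.769 d.
D_c = (k_1/k_a) L₀ e^(−k_1 t_c) = (0.253/1.03) × 49.8 × e^(−0.253×1.769) = 0.2456 × 49.8 × 0.6391 = 7.818 mg/L.
Minimum DO = C_s − D_c = 8.67 − 7.818 = 0.8517 mg/L.

t_c ≈ 1.77 d; D_c ≈ 7.82 mg/L; min DO ≈ 0.852 mg/L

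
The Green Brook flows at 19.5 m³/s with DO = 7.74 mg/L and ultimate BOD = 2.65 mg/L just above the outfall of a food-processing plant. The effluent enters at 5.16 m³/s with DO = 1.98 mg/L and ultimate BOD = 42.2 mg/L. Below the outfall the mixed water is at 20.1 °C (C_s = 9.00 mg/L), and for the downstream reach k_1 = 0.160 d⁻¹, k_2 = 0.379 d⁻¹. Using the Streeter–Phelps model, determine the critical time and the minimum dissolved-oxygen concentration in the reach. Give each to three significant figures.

t_c ≈ 2.25 d; minimum DO ≈ 5.78 mg/L

Mixed DO = (19.5×7.74 + 5.16×1.98)/(19.5+5.16) = 161.1/24.66 = 6.535 mg/L.
Mixed L₀ = (19.5×2.65 + 5.16×42.2)/(24.66) = 269.4/24.66 = 10.93 mg/L.
Initial deficit D₀ = C_s − DO₀ = 9.00 − 6.535 = 2.465 mg/L.
t_c = (1/0.2190) ln[(0.379/0.160)(1 − 2.465×0.2190/(0.160×10.93))] = 4.566 × ln(1.637) = 2.251 d.
D_c = (0.160/0.379) × 10.93 × e^(−0.160×2.251) = 0.4222 × 10.93 × 0.6976 = 3.217 mg/L.
Minimum DO = 9.00 − 3.217 = 5.783 mg/L.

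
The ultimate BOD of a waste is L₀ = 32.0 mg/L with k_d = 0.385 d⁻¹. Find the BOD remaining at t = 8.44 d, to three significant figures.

L ≈ 1.24 mg/L

L_t = L₀ e^(−k_d t) = 32.0 × e^(−0.385×8.44) = 32.0 × 0.03880 = 1.242 mg/L.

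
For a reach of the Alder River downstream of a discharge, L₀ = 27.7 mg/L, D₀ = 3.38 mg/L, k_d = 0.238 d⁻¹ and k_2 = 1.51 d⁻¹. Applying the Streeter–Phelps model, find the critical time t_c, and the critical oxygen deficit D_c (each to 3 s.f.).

t_c = [1/(k_2−k_d)] ln[(k_2/k_d)(1 − D₀(k_2−k_d)/(k_d L₀))]
= [1/(1.51−0.238)] ln[(1.51/0.238)(1 − 3.38×1.272/(0.238×27.7))]
= (1/1.272) ln[6.345 × 0.3479] = 0.7862 × ln(2.207) = 0.7862 × 0.7916 = 0.6223 d.
D_c = (k_d/k_2) L₀ e^(−k_d t_c) = (0.238/1.51) × 27.7 × e^(−0.238×0.6223) = 0.1576 × 27.7 × 0.8623 = 3.765 mg/L.

t_c ≈ 0.622 d; D_c ≈ 3.76 mg/L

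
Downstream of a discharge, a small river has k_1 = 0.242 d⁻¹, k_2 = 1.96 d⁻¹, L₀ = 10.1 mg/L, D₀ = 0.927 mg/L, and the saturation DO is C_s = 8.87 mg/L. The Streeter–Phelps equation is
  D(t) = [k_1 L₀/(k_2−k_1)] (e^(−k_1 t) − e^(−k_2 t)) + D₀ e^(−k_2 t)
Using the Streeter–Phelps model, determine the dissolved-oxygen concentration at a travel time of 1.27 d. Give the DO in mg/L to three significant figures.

DO ≈ 7.86 mg/L

k_1 L₀/(k_2−k_1) = 0.242×10.1/(1.96−0.242) = 2.444/1.718 = 1.423 mg/L.
e^(−k_1 t) = e^(−0.242×1.270) = 0.7354; e^(−k_2 t) = e^(−1.96×1.270) = 0.08298.
D = 1.423 × (0.7354 − 0.08298) + 0.927 × 0.08298 = 0.9282 + 0.07692 = 1.005 mg/L.
DO = C_s − D = 8.87 − 1.005 = 7.865 mg/L.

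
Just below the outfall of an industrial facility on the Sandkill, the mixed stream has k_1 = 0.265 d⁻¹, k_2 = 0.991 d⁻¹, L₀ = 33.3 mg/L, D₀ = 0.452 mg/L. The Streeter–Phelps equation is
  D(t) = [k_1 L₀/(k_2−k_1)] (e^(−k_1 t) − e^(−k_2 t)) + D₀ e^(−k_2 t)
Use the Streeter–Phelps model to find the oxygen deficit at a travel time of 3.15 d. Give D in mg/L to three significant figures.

k_1 L₀/(k_2−k_1) = 0.265×33.3/(0.991−0.265) = 8.825/0.7260 = 12.15 mg/L.
e^(−k_1 t) = e^(−0.265×3.150) = 0.4340; e^(−k_2 t) = e^(−0.991×3.150) = 0.04408.
D = 12.15 × (0.4340 − 0.04408) + 0.452 × 0.04408 = 4.739 + 0.01993 = 4.759 mg/L.

D ≈ 4.76 mg/L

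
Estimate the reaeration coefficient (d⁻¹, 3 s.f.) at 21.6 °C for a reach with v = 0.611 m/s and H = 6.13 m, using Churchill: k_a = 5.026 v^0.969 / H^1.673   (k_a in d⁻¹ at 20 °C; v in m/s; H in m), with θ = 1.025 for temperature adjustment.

k_a(20) = 5.026 × 0.611^0.969 / 6.13^1.673 = 5.026 × 0.6204 / 20.77 = 0.1501 d⁻¹.
k_a(21.6) = 0.1501 × 1.025^(21.6−20) = 0.1501 × 1.040 = 0.1562 d⁻¹.

k_a ≈ 0.156 d⁻¹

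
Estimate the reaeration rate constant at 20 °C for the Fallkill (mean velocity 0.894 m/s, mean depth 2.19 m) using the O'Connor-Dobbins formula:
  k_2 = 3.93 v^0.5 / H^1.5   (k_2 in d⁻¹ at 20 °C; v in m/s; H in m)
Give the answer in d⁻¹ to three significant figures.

k_2 = 3.93 × 0.894^0.5 / 2.19^1.5 = 3.93 × 0.9455 / 3.241 = 1.147 d⁻¹.

k_2 ≈ 1.15 d⁻¹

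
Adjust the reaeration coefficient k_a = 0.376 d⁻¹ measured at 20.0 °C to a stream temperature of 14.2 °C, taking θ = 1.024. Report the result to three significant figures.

k_a ≈ 0.328 d⁻¹

k_a(T₂) = k_a(T₁) · θ^(T₂−T₁) = 0.376 × 1.024^(14.2−20.0)
= 0.376 × 1.024^-5.80 = 0.376 × 0.8715 = 0.3277 d⁻¹.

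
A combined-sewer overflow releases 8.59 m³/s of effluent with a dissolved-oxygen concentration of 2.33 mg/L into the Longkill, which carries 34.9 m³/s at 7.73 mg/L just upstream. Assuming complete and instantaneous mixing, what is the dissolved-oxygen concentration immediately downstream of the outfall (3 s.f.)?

6.66 mg/L

Flow-weighted mixing: C = (Q_r C_r + Q_w C_w)/(Q_r + Q_w)
= (34.9×7.73 + 8.59×2.33)/(34.9 + 8.59) = 289.8/43.49 = 6.663 mg/L.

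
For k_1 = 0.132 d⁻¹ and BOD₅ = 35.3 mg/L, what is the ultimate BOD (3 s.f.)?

L₀ ≈ 73.1 mg/L

BOD₅ = L₀(1 − e^(−5k_1)) ⇒ L₀ = BOD₅ / (1 − e^(−5×0.132))
= 35.3 / (1 − 0.5169) = 35.3 / 0.4831 = 73.06 mg/L.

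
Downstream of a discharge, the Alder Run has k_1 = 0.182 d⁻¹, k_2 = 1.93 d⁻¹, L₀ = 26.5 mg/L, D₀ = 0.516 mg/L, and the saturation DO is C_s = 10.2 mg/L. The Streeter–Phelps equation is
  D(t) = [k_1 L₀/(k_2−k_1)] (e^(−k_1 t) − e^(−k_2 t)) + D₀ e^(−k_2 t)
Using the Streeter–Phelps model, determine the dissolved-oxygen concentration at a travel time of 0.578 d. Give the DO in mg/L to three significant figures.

k_1 L₀/(k_2−k_1) = 0.182×26.5/(1.93−0.182) = 4.823/1.748 = 2.759 mg/L.
e^(−k_1 t) = e^(−0.182×0.5780) = 0.9001; e^(−k_2 t) = e^(−1.93×0.5780) = 0.3277.
D = 2.759 × (0.9001 − 0.3277) + 0.516 × 0.3277 = 1.579 + 0.1691 = 1.748 mg/L.
DO = C_s − D = 10.2 − 1.748 = 8.452 mg/L.

DO ≈ 8.45 mg/L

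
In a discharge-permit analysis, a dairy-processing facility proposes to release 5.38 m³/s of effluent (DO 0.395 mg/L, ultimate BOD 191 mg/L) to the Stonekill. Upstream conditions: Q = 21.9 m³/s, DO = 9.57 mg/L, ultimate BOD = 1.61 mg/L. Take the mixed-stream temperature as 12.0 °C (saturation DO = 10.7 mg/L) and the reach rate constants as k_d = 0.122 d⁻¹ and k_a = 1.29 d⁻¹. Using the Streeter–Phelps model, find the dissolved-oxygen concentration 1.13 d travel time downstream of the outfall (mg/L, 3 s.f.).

DO ≈ 7.42 mg/L

Mixed DO = (21.9×9.57 + 5.38×0.395)/(21.9+5.38) = 211.7/27.28 = 7.761 mg/L.
Mixed L₀ = (21.9×1.61 + 5.38×191)/(27.28) = 1063/27.28 = 38.96 mg/L.
Initial deficit D₀ = C_s − DO₀ = 10.7 − 7.761 = 2.939 mg/L.
D(1.13) = [0.122×38.96/(1.29−0.122)](e^(−0.122×1.13) − e^(−1.29×1.13)) + 2.939 e^(−1.29×1.13)
= 4.069 × (0.8712 − 0.2328) + 2.939 × 0.2328 = 3.282 mg/L.
DO = 10.7 − 3.282 = 7.418 mg/L.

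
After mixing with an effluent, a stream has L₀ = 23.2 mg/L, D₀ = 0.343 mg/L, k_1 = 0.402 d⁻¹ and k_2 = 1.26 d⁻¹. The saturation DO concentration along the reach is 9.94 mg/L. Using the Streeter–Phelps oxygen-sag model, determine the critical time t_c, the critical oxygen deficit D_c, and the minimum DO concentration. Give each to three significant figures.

t_c ≈ 1.29 d; D_c ≈ 4.40 mg/L; min DO ≈ 5.54 mg/L

With k_2/k_1 = 3.134 and 1 − D₀(k_2−k_1)/(k_1 L₀) = 0.9684,
t_c = ln(3.134 × 0.9684) / (1.26 − 0.402) = ln(3.035) / 0.8580 = 1.110/0.8580 = 1.294 d.
L(t_c) = L₀ e^(−k_1 t_c) = 23.2 × 0.5944 = 13.79 mg/L, and at the critical point k_2 D_c = k_1 L, so D_c = (0.402/1.26) × 13.79 = 4.400 mg/L.
Minimum DO = C_s − D_c = 9.94 − 4.400 = 5.540 mg/L.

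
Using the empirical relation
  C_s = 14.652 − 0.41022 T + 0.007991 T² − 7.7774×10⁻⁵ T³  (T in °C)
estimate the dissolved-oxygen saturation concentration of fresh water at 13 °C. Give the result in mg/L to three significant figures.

C_s ≈ 10.5 mg/L

C_s = 14.652 − 0.41022×13 + 0.007991×13² − 7.7774×10⁻⁵×13³ = 10.50 mg/L.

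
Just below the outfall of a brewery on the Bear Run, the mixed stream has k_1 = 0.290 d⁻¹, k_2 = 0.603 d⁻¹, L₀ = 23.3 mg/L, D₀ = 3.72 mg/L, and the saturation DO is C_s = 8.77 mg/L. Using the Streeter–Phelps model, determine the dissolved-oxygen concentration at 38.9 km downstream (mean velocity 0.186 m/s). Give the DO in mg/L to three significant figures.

DO ≈ 2.22 mg/L

Travel time t = x/v = 38.9 km / (0.186 m/s) = 38900 m / 0.186 m/s = 209100 s = 2.421 d.
k_1 L₀/(k_2−k_1) = 0.290×23.3/(0.603−0.290) = 6.757/0.3130 = 21.59 mg/L.
e^(−k_1 t) = e^(−0.290×2.421) = 0.4956; e^(−k_2 t) = e^(−0.603×2.421) = 0.2323.
D = 21.59 × (0.4956 − 0.2323) + 3.72 × 0.2323 = 5.684 + 0.8642 = 6.548 mg/L.
DO = C_s − D = 8.77 − 6.548 = 2.222 mg/L.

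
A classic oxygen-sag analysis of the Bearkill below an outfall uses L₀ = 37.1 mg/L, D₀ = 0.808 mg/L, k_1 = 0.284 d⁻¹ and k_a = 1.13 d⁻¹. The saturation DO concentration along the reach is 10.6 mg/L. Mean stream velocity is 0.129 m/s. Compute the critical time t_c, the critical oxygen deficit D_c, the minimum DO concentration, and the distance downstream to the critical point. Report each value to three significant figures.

At the critical point dD/dt = 0, so k_1 L₀ e^(−k_1 t) = k_a D. Substituting D(t) from the Streeter–Phelps equation and solving for t gives
t_c = ln[(k_a/k_1)(1 − D₀(k_a−k_1)/(k_1 L₀))] / (k_a−k_1).
Here k_a−k_1 = 0.8460 d⁻¹ and 1 − D₀(k_a−k_1)/(k_1 L₀) = 1 − 0.808×0.8460/(0.284×37.1) = 0.9351, so
t_c = ln(3.979 × 0.9351) / 0.8460 = 1.314 / 0.8460 = 1.553 d.
D_c = (k_1/k_a) L₀ e^(−k_1 t_c) = (0.284/1.13) × 37.1 × e^(−0.284×1.553) = 0.2513 × 37.1 × 0.6433 = 5.999 mg/L.
Minimum DO = C_s − D_c = 10.6 − 5.999 = 4.601 mg/L.
x_c = v t_c = 0.129 m/s × 1.553 d × 86400 s/d = 17310 m ≈ 17.3 km.

t_c ≈ 1.55 d; D_c ≈ 6.00 mg/L; min DO ≈ 4.60 mg/L; x_c ≈ 17.3 km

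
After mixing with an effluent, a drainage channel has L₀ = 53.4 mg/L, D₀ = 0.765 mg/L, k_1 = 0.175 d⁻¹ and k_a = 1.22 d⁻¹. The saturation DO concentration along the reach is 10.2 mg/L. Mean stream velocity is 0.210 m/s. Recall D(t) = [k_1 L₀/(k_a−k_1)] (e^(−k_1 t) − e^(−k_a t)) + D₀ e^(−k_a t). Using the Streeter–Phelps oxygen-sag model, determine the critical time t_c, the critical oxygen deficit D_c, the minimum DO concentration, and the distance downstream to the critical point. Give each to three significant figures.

t_c = [1/(k_a−k_1)] ln[(k_a/k_1)(1 − D₀(k_a−k_1)/(k_1 L₀))]
= [1/(1.22−0.175)] ln[(1.22/0.175)(1 − 0.765×1.045/(0.175×53.4))]
= (1/1.045) ln[6.971 × 0.9145] = 0.9569 × ln(6.375) = 0.9569 × 1.852 = 1.773 d.
D_c = (k_1/k_a) L₀ e^(−k_1 t_c) = (0.175/1.22) × 53.4 × e^(−0.175×1.773) = 0.1434 × 53.4 × 0.7333 = 5.617 mg/L.
Minimum DO = C_s − D_c = 10.2 − 5.617 = 4.583 mg/L.
x_c = v t_c = 0.210 m/s × 1.773 d × 86400 s/d = 32160 m ≈ 32.2 km.

t_c ≈ 1.77 d; D_c ≈ 5.62 mg/L; min DO ≈ 4.58 mg/L; x_c ≈ 32.2 km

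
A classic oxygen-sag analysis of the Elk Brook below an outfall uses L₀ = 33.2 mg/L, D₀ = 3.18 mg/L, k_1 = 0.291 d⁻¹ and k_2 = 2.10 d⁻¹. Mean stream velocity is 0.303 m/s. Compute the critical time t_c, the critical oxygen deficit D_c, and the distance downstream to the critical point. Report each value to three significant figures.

t_c ≈ 0.592 d; D_c ≈ 3.87 mg/L; x_c ≈ 15.5 km

t_c = [1/(k_2−k_1)] ln[(k_2/k_1)(1 − D₀(k_2−k_1)/(k_1 L₀))]
= [1/(2.10−0.291)] ln[(2.10/0.291)(1 − 3.18×1.809/(0.291×33.2))]
= (1/1.809) ln[7.216 × 0.4046] = 0.5528 × ln(2.920) = 0.5528 × 1.071 = 0.5923 d.
L(t_c) = L₀ e^(−k_1 t_c) = 33.2 × 0.8417 = 27.94 mg/L, and at the critical point k_2 D_c = k_1 L, so D_c = (0.291/2.10) × 27.94 = 3.872 mg/L.
x_c = v t_c = 0.303 m/s × 0.5923 d × 86400 s/d = 15510 m ≈ 15.5 km.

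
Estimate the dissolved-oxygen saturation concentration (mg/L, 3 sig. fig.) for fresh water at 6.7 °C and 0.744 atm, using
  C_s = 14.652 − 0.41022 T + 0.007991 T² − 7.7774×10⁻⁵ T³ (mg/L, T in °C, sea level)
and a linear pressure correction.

At sea level: C_s = 14.652 − 0.41022×6.7 + 0.007991×6.7² − 7.7774×10⁻⁵×6.7³ = 12.24 mg/L.
Pressure correction: C_s' = 12.24 × 0.744 = 9.106 mg/L.

C_s ≈ 9.11 mg/L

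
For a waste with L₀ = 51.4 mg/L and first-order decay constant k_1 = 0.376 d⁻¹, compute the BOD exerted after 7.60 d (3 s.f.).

y_t = L₀(1 − e^(−k_1 t)) = 51.4 × (1 − e^(−0.376×7.60))
= 51.4 × (1 − 0.05741) = 51.4 × 0.9426 = 48.45 mg/L.

y ≈ 48.4 mg/L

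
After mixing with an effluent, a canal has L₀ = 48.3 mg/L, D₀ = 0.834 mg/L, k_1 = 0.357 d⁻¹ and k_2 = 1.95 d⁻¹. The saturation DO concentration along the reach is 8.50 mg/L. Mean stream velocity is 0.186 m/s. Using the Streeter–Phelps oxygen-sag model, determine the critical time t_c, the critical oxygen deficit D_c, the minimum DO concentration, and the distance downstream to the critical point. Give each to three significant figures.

t_c ≈ 1.02 d; D_c ≈ 6.15 mg/L; min DO ≈ 2.35 mg/L; x_c ≈ 16.3 km

At the critical point dD/dt = 0, so k_1 L₀ e^(−k_1 t) = k_2 D. Substituting D(t) from the Streeter–Phelps equation and solving for t gives
t_c = ln[(k_2/k_1)(1 − D₀(k_2−k_1)/(k_1 L₀))] / (k_2−k_1).
Here k_2−k_1 = 1.593 d⁻¹ and 1 − D₀(k_2−k_1)/(k_1 L₀) = 1 − 0.834×1.593/(0.357×48.3) = 0.9230, so
t_c = ln(5.462 × 0.9230) / 1.593 = 1.618 / 1.593 = 1.015 d.
L(t_c) = L₀ e^(−k_1 t_c) = 48.3 × 0.6959 = 33.61 mg/L, and at the critical point k_2 D_c = k_1 L, so D_c = (0.357/1.95) × 33.61 = 6.154 mg/L.
Minimum DO = C_s − D_c = 8.50 − 6.154 = 2.346 mg/L.
x_c = v t_c = 0.186 m/s × 1.015 d × 86400 s/d = 16320 m ≈ 16.3 km.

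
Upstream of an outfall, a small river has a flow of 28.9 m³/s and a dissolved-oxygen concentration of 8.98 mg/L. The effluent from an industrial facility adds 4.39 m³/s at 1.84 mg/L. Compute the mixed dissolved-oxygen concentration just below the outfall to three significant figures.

Flow-weighted mixing: C = (Q_r C_r + Q_w C_w)/(Q_r + Q_w)
= (28.9×8.98 + 4.39×1.84)/(28.9 + 4.39) = 267.6/33.29 = 8.038 mg/L.

8.04 mg/L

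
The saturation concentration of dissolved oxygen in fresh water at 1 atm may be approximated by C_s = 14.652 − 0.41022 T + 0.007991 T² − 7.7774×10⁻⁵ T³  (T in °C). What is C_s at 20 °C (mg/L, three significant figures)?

C_s ≈ 9.02 mg/L

C_s = 14.652 − 0.41022×20 + 0.007991×20² − 7.7774×10⁻⁵×20³ = 9.022 mg/L.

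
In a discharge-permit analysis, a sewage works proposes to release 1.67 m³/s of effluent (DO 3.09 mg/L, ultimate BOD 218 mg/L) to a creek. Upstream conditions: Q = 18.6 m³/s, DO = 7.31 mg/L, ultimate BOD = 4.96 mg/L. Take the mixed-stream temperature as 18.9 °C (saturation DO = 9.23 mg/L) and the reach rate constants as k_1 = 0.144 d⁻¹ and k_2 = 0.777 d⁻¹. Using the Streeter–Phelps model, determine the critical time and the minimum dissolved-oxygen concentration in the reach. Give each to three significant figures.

Mixed DO = (18.6×7.31 + 1.67×3.09)/(18.6+1.67) = 141.1/20.27 = 6.962 mg/L.
Mixed L₀ = (18.6×4.96 + 1.67×218)/(20.27) = 456.3/20.27 = 22.51 mg/L.
Initial deficit D₀ = C_s − DO₀ = 9.23 − 6.962 = 2.268 mg/L.
t_c = (1/0.6330) ln[(0.777/0.144)(1 − 2.268×0.6330/(0.144×22.51))] = 1.580 × ln(3.007) = 1.739 d.
D_c = (0.144/0.777) × 22.51 × e^(−0.144×1.739) = 0.1853 × 22.51 × 0.7785 = 3.248 mg/L.
Minimum DO = 9.23 − 3.248 = 5.982 mg/L.

t_c ≈ 1.74 d; minimum DO ≈ 5.98 mg/L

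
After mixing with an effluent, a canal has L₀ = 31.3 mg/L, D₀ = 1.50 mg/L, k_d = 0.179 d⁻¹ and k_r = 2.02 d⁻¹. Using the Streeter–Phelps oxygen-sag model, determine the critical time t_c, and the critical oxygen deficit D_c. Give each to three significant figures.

t_c ≈ 0.948 d; D_c ≈ 2.34 mg/L

At the critical point dD/dt = 0, so k_d L₀ e^(−k_d t) = k_r D. Substituting D(t) from the Streeter–Phelps equation and solving for t gives
t_c = ln[(k_r/k_d)(1 − D₀(k_r−k_d)/(k_d L₀))] / (k_r−k_d).
Here k_r−k_d = 1.841 d⁻¹ and 1 − D₀(k_r−k_d)/(k_d L₀) = 1 − 1.50×1.841/(0.179×31.3) = 0.5071, so
t_c = ln(11.28 × 0.5071) / 1.841 = 1.744 / 1.841 = 0.9476 d.
D_c = (k_d/k_r) L₀ e^(−k_d t_c) = (0.179/2.02) × 31.3 × e^(−0.179×0.9476) = 0.08861 × 31.3 × 0.8440 = 2.341 mg/L.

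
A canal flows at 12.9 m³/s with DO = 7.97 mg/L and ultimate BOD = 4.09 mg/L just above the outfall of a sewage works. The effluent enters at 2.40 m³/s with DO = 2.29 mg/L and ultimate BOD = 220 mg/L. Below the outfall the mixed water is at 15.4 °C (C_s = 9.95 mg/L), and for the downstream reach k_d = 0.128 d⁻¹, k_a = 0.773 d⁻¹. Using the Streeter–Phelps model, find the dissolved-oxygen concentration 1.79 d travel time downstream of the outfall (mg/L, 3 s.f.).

Mixed DO = (12.9×7.97 + 2.40×2.29)/(12.9+2.40) = 108.3/15.30 = 7.079 mg/L.
Mixed L₀ = (12.9×4.09 + 2.40×220)/(15.30) = 580.8/15.30 = 37.96 mg/L.
Initial deficit D₀ = C_s − DO₀ = 9.95 − 7.079 = 2.871 mg/L.
D(1.79) = [0.128×37.96/(0.773−0.128)](e^(−0.128×1.79) − e^(−0.773×1.79)) + 2.871 e^(−0.773×1.79)
= 7.533 × (0.7952 − 0.2507) + 2.871 × 0.2507 = 4.822 mg/L.
DO = 9.95 − 4.822 = 5.128 mg/L.

DO ≈ 5.13 mg/L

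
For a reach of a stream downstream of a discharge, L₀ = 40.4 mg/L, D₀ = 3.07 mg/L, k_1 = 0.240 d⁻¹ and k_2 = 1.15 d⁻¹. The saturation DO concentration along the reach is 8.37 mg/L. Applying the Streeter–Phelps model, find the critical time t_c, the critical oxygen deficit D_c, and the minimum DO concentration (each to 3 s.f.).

At the critical point dD/dt = 0, so k_1 L₀ e^(−k_1 t) = k_2 D. Substituting D(t) from the Streeter–Phelps equation and solving for t gives
t_c = ln[(k_2/k_1)(1 − D₀(k_2−k_1)/(k_1 L₀))] / (k_2−k_1).
Here k_2−k_1 = 0.9100 d⁻¹ and 1 − D₀(k_2−k_1)/(k_1 L₀) = 1 − 3.07×0.9100/(0.240×40.4) = 0.7119, so
t_c = ln(4.792 × 0.7119) / 0.9100 = 1.227 / 0.9100 = 1.348 d.
L(t_c) = L₀ e^(−k_1 t_c) = 40.4 × 0.7235 = 29.23 mg/L, and at the critical point k_2 D_c = k_1 L, so D_c = (0.240/1.15) × 29.23 = 6.100 mg/L.
Minimum DO = C_s − D_c = 8.37 − 6.100 = 2.270 mg/L.

t_c ≈ 1.35 d; D_c ≈ 6.10 mg/L; min DO ≈ 2.27 mg/L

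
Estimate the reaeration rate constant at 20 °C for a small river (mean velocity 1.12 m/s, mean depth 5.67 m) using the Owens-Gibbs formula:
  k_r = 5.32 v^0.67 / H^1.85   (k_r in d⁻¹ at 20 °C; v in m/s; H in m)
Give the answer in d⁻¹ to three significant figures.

k_r = 5.32 × 1.12^0.67 / 5.67^1.85 = 5.32 × 1.079 / 24.78 = 0.2316 d⁻¹.

k_r ≈ 0.232 d⁻¹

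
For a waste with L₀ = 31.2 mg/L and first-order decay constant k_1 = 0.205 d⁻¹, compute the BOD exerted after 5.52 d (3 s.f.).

y_t = L₀(1 − e^(−k_1 t)) = 31.2 × (1 − e^(−0.205×5.52))
= 31.2 × (1 − 0.3225) = 31.2 × 0.6775 = 21.14 mg/L.

y ≈ 21.1 mg/L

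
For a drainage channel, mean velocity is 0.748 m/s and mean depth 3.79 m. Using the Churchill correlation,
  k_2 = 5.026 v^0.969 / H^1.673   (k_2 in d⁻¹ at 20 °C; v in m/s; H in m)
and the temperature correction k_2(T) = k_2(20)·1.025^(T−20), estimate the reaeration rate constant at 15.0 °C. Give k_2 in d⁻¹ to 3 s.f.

k_2 ≈ 0.361 d⁻¹

k_2(20) = 5.026 × 0.748^0.969 / 3.79^1.673 = 5.026 × 0.7548 / 9.291 = 0.4083 d⁻¹.
k_2(15.0) = 0.4083 × 1.025^(15.0−20) = 0.4083 × 0.8839 = 0.3609 d⁻¹.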